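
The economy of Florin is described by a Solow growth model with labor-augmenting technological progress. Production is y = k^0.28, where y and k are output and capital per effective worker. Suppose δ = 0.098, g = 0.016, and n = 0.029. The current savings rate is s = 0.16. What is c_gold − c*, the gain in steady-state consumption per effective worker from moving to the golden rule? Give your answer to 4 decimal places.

Δc ≈ 0.0575

The effective depreciation rate is n + g + δ = 0.029 + 0.016 + 0.098 = 0.143.
Current steady state (s = 0.16): k* = (0.16/0.143)^(1/0.72) ≈ 1.1688, y* = 1.1688^0.28 ≈ 1.0447, c* = (1−0.16)·1.0447 ≈ 0.8775.
At the golden rule the marginal product of capital equals n+g+δ: 0.28·k^(0.28−1) = 0.143. Solving, k_gold = (0.28/0.143)^(1/0.72) ≈ 2.5428.
y_gold = 2.5428^0.28 ≈ 1.2986, c_gold = y_gold − 0.143·k_gold ≈ 0.9350.
Gain: Δc = 0.9350 − 0.8775 ≈ 0.0575.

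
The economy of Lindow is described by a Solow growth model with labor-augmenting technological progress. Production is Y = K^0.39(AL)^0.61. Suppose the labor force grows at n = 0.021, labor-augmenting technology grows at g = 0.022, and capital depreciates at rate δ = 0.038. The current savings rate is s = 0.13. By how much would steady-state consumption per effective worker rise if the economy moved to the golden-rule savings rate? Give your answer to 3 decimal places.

Δc ≈ 0.489

n + g + δ = 0.021 + 0.022 + 0.038 = 0.081.
Current steady state (s = 0.13): k* = (0.13/0.081)^(1/0.61) ≈ 2.1718, y* = 2.1718^0.39 ≈ 1.3532, c* = (1−0.13)·1.3532 ≈ 1.1773.
Maximizing c = f(k) − (n+g+δ)·k gives f'(k) = n+g+δ, i.e. 0.39·k^(0.39−1) = 0.081, so k_gold = (0.39/0.081)^(1/0.61) ≈ 13.1517.
y_gold = 13.1517^0.39 ≈ 2.7315, c_gold = y_gold − 0.081·k_gold ≈ 1.6662.
Gain: Δc = 1.6662 − 1.1773 ≈ 0.4889.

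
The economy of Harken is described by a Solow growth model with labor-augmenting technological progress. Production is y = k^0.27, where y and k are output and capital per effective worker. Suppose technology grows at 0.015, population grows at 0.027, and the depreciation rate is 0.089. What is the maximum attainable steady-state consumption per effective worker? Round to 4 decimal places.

Break-even investment rate: n + g + δ = 0.027 + 0.015 + 0.089 = 0.131.
Setting f'(k) = n+g+δ gives 0.27·k^(0.27−1) = 0.131, hence k_gold = (0.27/0.131)^(1/0.73) ≈ 2.6932.
y_gold = 2.6932^0.27 ≈ 1.3067.
c_gold = y_gold − (n+g+δ)·k_gold = 1.3067 − 0.131·2.6932 ≈ 0.9539.

c_gold ≈ 0.9539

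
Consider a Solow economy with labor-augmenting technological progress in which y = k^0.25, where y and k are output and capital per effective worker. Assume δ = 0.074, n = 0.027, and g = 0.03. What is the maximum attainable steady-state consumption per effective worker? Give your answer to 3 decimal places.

c_gold ≈ 0.930

n + g + δ = 0.027 + 0.03 + 0.074 = 0.131.
Golden rule sets MPK = n+g+δ: 0.25·k^(0.25−1) = 0.131, so k_gold = (0.25/0.131)^(1/0.75) ≈ 2.3671.
y_gold = 2.3671^0.25 ≈ 1.2404.
c_gold = y_gold − (n+g+δ)·k_gold = 1.2404 − 0.131·2.3671 ≈ 0.9303.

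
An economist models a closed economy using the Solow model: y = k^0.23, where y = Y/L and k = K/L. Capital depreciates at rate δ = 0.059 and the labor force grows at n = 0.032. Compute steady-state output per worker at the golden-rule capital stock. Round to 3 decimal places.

Capital per worker breaks even when investment replaces (n + δ)·k; here n + δ = 0.091.
Setting f'(k) = n+δ gives 0.23·k^(0.23−1) = 0.091, hence k_gold = (0.23/0.091)^(1/0.77) ≈ 3.3340.
Output: y_gold = k_gold^0.23 = 3.3340^0.23 ≈ 1.3191.

y_gold ≈ 1.319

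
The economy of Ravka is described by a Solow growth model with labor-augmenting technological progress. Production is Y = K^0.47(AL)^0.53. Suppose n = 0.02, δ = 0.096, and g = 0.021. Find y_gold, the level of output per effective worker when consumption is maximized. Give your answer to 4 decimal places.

The effective depreciation rate is n + g + δ = 0.02 + 0.021 + 0.096 = 0.137.
Golden rule sets MPK = n+g+δ: 0.47·k^(0.47−1) = 0.137, so k_gold = (0.47/0.137)^(1/0.53) ≈ 10.2364.
Output: y_gold = k_gold^0.47 = 10.2364^0.47 ≈ 2.9838.

y_gold ≈ 2.9838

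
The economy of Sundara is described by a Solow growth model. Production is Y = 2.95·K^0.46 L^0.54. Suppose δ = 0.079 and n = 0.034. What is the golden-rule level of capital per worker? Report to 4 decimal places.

k_gold ≈ 99.7876

The effective depreciation rate is n + δ = 0.034 + 0.079 = 0.113.
Setting f'(k) = n+δ gives 0.46·2.95·k^(0.46−1) = 0.113, hence k_gold = (0.46·2.95/0.113)^(1/0.54) ≈ 99.7876.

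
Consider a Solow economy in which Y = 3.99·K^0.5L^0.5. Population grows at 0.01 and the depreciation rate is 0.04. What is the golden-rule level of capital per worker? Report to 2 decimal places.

k_gold ≈ 1592.01

Break-even investment rate: n + δ = 0.01 + 0.04 = 0.05.
Golden rule sets MPK = n+δ: 0.5·3.99·k^(0.5−1) = 0.05, so k_gold = (0.5·3.99/0.05)^(1/0.5) ≈ 1592.0100.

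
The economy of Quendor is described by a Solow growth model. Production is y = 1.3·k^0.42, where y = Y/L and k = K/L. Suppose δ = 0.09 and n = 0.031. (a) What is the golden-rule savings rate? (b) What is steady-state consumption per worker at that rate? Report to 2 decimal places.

Break-even investment rate: n + δ = 0.031 + 0.09 = 0.121.
For Cobb-Douglas, s_gold equals capital's share: s_gold = 0.42.
Setting f'(k) = n+δ gives 0.42·1.3·k^(0.42−1) = 0.121, hence k_gold = (0.42·1.3/0.121)^(1/0.58) ≈ 13.4366.
y_gold = 1.3·13.4366^0.42 ≈ 3.8710; c_gold = (1−0.42)·y_gold ≈ 2.2452.

(a) s_gold = 0.42; (b) c_gold ≈ 2.25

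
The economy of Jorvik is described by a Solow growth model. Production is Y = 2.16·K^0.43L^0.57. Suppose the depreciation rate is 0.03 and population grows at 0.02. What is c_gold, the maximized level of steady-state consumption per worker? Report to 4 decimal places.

Capital per worker breaks even when investment replaces (n + δ)·k; here n + δ = 0.05.
Maximizing c = f(k) − (n+δ)·k gives f'(k) = n+δ, i.e. 0.43·2.16·k^(0.43−1) = 0.05, so k_gold = (0.43·2.16/0.05)^(1/0.57) ≈ 168.3573.
y_gold = 2.16·168.3573^0.43 ≈ 19.5764.
c_gold = y_gold − (n+δ)·k_gold = 19.5764 − 0.05·168.3573 ≈ 11.1586.

c_gold ≈ 11.1586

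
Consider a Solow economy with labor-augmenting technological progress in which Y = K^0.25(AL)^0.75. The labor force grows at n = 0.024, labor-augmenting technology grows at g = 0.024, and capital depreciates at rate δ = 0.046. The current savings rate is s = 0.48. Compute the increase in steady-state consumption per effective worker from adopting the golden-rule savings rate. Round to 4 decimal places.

Capital per effective worker breaks even when investment replaces (n + g + δ)·k; here n + g + δ = 0.094.
Current steady state (s = 0.48): k* = (0.48/0.094)^(1/0.75) ≈ 8.7933, y* = 8.7933^0.25 ≈ 1.7220, c* = (1−0.48)·1.7220 ≈ 0.8954.
Setting f'(k) = n+g+δ gives 0.25·k^(0.25−1) = 0.094, hence k_gold = (0.25/0.094)^(1/0.75) ≈ 3.6848.
y_gold = 3.6848^0.25 ≈ 1.3855, c_gold = y_gold − 0.094·k_gold ≈ 1.0391.
Gain: Δc = 1.0391 − 0.8954 ≈ 0.1437.

Δc ≈ 0.1437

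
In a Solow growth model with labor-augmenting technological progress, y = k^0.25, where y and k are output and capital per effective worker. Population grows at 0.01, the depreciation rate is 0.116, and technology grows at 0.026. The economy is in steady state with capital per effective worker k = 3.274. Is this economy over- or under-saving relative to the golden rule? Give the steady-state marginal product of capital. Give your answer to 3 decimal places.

Break-even investment rate: n + g + δ = 0.01 + 0.026 + 0.116 = 0.152.
MPK = 0.25·k^(0.25−1) = 0.25·3.274^(-0.75) ≈ 0.1027.
MPK < 0.152, so the economy is dynamically inefficient (over-saving).

over-saving; MPK ≈ 0.103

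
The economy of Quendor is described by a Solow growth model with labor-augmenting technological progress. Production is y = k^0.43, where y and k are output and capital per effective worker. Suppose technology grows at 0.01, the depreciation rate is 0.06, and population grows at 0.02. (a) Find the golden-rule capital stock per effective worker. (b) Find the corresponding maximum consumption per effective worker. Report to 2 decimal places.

The effective depreciation rate is n + g + δ = 0.02 + 0.01 + 0.06 = 0.09.
At the golden rule the marginal product of capital equals n+g+δ: 0.43·k^(0.43−1) = 0.09. Solving, k_gold = (0.43/0.09)^(1/0.57) ≈ 15.5462.
y_gold = 15.5462^0.43 ≈ 3.2539; c_gold = y_gold − 0.09·k_gold ≈ 1.8547.

(a) k_gold ≈ 15.55; (b) c_gold ≈ 1.85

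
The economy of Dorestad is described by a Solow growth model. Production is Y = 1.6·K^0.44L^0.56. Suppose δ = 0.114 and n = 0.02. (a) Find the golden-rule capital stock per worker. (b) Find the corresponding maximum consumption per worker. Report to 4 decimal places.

The effective depreciation rate is n + δ = 0.02 + 0.114 = 0.134.
Golden rule sets MPK = n+δ: 0.44·1.6·k^(0.44−1) = 0.134, so k_gold = (0.44·1.6/0.134)^(1/0.56) ≈ 19.3442.
y_gold = 1.6·19.3442^0.44 ≈ 5.8912; c_gold = y_gold − 0.134·k_gold ≈ 3.2991.

(a) k_gold ≈ 19.3442; (b) c_gold ≈ 3.2991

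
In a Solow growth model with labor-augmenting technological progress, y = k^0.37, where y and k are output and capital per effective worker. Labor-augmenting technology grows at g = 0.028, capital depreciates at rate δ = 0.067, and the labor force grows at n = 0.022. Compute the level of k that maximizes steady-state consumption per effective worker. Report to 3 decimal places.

n + g + δ = 0.022 + 0.028 + 0.067 = 0.117.
Golden rule sets MPK = n+g+δ: 0.37·k^(0.37−1) = 0.117, so k_gold = (0.37/0.117)^(1/0.63) ≈ 6.2184.

k_gold ≈ 6.218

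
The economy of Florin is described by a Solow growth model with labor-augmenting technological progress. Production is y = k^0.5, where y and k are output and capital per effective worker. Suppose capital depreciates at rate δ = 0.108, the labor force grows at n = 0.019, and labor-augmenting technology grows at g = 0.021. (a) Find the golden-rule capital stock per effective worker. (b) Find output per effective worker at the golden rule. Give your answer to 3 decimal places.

(a) k_gold ≈ 11.413; (b) y_gold ≈ 3.378

Capital per effective worker breaks even when investment replaces (n + g + δ)·k; here n + g + δ = 0.148.
At the golden rule the marginal product of capital equals n+g+δ: 0.5·k^(0.5−1) = 0.148. Solving, k_gold = (0.5/0.148)^(1/0.5) ≈ 11.4134.
y_gold = 11.4134^0.5 ≈ 3.3784.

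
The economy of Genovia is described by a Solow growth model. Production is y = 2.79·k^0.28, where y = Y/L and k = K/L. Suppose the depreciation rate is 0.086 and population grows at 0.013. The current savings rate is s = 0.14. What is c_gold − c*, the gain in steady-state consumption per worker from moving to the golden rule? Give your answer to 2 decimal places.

n + δ = 0.013 + 0.086 = 0.099.
Current steady state (s = 0.14): k* = (0.14·2.79/0.099)^(1/0.72) ≈ 6.7284, y* = 2.79·6.7284^0.28 ≈ 4.7579, c* = (1−0.14)·4.7579 ≈ 4.0918.
At the golden rule the marginal product of capital equals n+δ: 0.28·2.79·k^(0.28−1) = 0.099. Solving, k_gold = (0.28·2.79/0.099)^(1/0.72) ≈ 17.6202.
y_gold = 2.79·17.6202^0.28 ≈ 6.2300, c_gold = y_gold − 0.099·k_gold ≈ 4.4856.
Gain: Δc = 4.4856 − 4.0918 ≈ 0.3938.

Δc ≈ 0.39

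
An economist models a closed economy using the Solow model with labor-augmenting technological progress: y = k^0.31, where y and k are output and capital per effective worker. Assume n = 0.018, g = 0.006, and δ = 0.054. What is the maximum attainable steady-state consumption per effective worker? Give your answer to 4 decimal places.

n + g + δ = 0.018 + 0.006 + 0.054 = 0.078.
Setting f'(k) = n+g+δ gives 0.31·k^(0.31−1) = 0.078, hence k_gold = (0.31/0.078)^(1/0.69) ≈ 7.3876.
y_gold = 7.3876^0.31 ≈ 1.8588.
c_gold = y_gold − (n+g+δ)·k_gold = 1.8588 − 0.078·7.3876 ≈ 1.2826.

c_gold ≈ 1.2826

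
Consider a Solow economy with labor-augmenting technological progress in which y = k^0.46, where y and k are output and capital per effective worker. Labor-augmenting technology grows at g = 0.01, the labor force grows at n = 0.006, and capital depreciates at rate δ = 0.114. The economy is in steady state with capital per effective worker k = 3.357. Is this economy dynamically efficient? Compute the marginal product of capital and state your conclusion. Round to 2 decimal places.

dynamically efficient; MPK ≈ 0.24

n + g + δ = 0.006 + 0.01 + 0.114 = 0.13.
MPK = 0.46·k^(0.46−1) = 0.46·3.357^(-0.54) ≈ 0.2392.
MPK > 0.13, so the economy is dynamically efficient (under-saving).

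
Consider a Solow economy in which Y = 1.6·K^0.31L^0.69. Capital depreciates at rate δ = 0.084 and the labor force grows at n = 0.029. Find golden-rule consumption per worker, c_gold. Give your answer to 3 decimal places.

Break-even investment rate: n + δ = 0.029 + 0.084 = 0.113.
Golden rule sets MPK = n+δ: 0.31·1.6·k^(0.31−1) = 0.113, so k_gold = (0.31·1.6/0.113)^(1/0.69) ≈ 8.5314.
y_gold = 1.6·8.5314^0.31 ≈ 3.1098.
c_gold = y_gold − (n+δ)·k_gold = 3.1098 − 0.113·8.5314 ≈ 2.1458.

c_gold ≈ 2.146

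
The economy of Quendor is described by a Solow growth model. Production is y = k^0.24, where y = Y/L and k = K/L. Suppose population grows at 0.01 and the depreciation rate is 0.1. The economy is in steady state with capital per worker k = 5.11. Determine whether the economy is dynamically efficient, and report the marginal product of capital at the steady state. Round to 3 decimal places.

dynamically inefficient; MPK ≈ 0.069

Break-even investment rate: n + δ = 0.01 + 0.1 = 0.11.
MPK = 0.24·k^(0.24−1) = 0.24·5.11^(-0.76) ≈ 0.0695.
MPK < 0.11, so the economy is dynamically inefficient (over-saving).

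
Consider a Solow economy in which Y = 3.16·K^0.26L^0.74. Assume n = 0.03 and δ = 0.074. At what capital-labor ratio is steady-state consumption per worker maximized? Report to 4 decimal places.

Capital per worker breaks even when investment replaces (n + δ)·k; here n + δ = 0.104.
At the golden rule the marginal product of capital equals n+δ: 0.26·3.16·k^(0.26−1) = 0.104. Solving, k_gold = (0.26·3.16/0.104)^(1/0.74) ≈ 16.3309.

k_gold ≈ 16.3309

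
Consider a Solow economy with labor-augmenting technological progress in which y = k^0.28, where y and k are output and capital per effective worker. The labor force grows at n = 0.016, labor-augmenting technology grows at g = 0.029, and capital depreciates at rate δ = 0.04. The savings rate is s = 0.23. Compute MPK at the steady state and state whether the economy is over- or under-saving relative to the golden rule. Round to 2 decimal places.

Capital per effective worker breaks even when investment replaces (n + g + δ)·k; here n + g + δ = 0.085.
Steady-state k*: s·k^0.28 = 0.085·k gives k* = (0.23/0.085)^(1/0.72) ≈ 3.9850.
MPK = 0.28·3.9850^(-0.72) ≈ 0.1035.
MPK > n+g+δ = 0.085, so the economy is dynamically efficient (under-saving).

under-saving; MPK ≈ 0.10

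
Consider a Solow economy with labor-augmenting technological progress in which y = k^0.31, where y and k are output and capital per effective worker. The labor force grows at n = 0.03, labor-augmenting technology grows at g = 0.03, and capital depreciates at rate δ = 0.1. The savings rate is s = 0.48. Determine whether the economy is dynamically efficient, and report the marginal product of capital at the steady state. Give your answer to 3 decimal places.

n + g + δ = 0.03 + 0.03 + 0.1 = 0.16.
Steady-state k*: s·k^0.31 = 0.16·k gives k* = (0.48/0.16)^(1/0.69) ≈ 4.9145.
MPK = 0.31·4.9145^(-0.69) ≈ 0.1033.
MPK < n+g+δ = 0.16, so the economy is dynamically inefficient (over-saving).

dynamically inefficient; MPK ≈ 0.103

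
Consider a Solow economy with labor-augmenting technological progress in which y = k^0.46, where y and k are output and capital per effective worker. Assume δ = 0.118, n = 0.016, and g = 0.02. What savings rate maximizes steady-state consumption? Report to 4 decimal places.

The effective depreciation rate is n + g + δ = 0.016 + 0.02 + 0.118 = 0.154.
At the golden rule MPK = n+g+δ, and in any Cobb-Douglas steady state s = (n+g+δ)·k/y = MPK·k/y = capital's share 0.46.

s_gold = 0.4600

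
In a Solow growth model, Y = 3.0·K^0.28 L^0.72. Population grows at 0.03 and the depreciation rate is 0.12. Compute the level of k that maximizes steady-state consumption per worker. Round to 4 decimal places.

k_gold ≈ 10.9433

The effective depreciation rate is n + δ = 0.03 + 0.12 = 0.15.
At the golden rule the marginal product of capital equals n+δ: 0.28·3.0·k^(0.28−1) = 0.15. Solving, k_gold = (0.28·3.0/0.15)^(1/0.72) ≈ 10.9433.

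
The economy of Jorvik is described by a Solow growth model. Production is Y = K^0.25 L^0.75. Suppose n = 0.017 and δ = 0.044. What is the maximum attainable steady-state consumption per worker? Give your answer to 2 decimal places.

c_gold ≈ 1.20

Capital per worker breaks even when investment replaces (n + δ)·k; here n + δ = 0.061.
Setting f'(k) = n+δ gives 0.25·k^(0.25−1) = 0.061, hence k_gold = (0.25/0.061)^(1/0.75) ≈ 6.5586.
y_gold = 6.5586^0.25 ≈ 1.6003.
c_gold = y_gold − (n+δ)·k_gold = 1.6003 − 0.061·6.5586 ≈ 1.2002.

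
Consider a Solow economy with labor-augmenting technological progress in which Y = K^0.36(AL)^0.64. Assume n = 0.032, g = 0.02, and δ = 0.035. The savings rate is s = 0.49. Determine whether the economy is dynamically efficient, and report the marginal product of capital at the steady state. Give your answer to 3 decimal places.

dynamically inefficient; MPK ≈ 0.064

n + g + δ = 0.032 + 0.02 + 0.035 = 0.087.
Steady-state k*: s·k^0.36 = 0.087·k gives k* = (0.49/0.087)^(1/0.64) ≈ 14.8913.
MPK = 0.36·14.8913^(-0.64) ≈ 0.0639.
MPK < n+g+δ = 0.087, so the economy is dynamically inefficient (over-saving).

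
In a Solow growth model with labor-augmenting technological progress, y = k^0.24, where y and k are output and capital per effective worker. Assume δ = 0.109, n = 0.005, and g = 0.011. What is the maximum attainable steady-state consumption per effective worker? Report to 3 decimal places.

Break-even investment rate: n + g + δ = 0.005 + 0.011 + 0.109 = 0.125.
Setting f'(k) = n+g+δ gives 0.24·k^(0.24−1) = 0.125, hence k_gold = (0.24/0.125)^(1/0.76) ≈ 2.3592.
y_gold = 2.3592^0.24 ≈ 1.2288.
c_gold = y_gold − (n+g+δ)·k_gold = 1.2288 − 0.125·2.3592 ≈ 0.9339.

c_gold ≈ 0.934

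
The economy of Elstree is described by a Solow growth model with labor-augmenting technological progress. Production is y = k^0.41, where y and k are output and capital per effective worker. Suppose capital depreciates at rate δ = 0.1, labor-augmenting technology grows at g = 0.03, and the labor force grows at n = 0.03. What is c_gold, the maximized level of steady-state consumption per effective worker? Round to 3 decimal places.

c_gold ≈ 1.135

Capital per effective worker breaks even when investment replaces (n + g + δ)·k; here n + g + δ = 0.16.
At the golden rule the marginal product of capital equals n+g+δ: 0.41·k^(0.41−1) = 0.16. Solving, k_gold = (0.41/0.16)^(1/0.59) ≈ 4.9278.
y_gold = 4.9278^0.41 ≈ 1.9230.
c_gold = y_gold − (n+g+δ)·k_gold = 1.9230 − 0.16·4.9278 ≈ 1.1346.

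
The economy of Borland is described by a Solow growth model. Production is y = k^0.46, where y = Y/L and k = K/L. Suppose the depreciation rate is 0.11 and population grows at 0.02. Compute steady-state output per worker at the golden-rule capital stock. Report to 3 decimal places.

y_gold ≈ 2.934

Capital per worker breaks even when investment replaces (n + δ)·k; here n + δ = 0.13.
Setting f'(k) = n+δ gives 0.46·k^(0.46−1) = 0.13, hence k_gold = (0.46/0.13)^(1/0.54) ≈ 10.3830.
Output: y_gold = k_gold^0.46 = 10.3830^0.46 ≈ 2.9343.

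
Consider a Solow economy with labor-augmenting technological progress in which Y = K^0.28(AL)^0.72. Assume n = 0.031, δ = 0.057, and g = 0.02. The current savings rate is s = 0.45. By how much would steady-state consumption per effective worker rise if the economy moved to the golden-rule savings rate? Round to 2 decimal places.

Δc ≈ 0.08

n + g + δ = 0.031 + 0.02 + 0.057 = 0.108.
Current steady state (s = 0.45): k* = (0.45/0.108)^(1/0.72) ≈ 7.2580, y* = 7.2580^0.28 ≈ 1.7419, c* = (1−0.45)·1.7419 ≈ 0.9581.
Maximizing c = f(k) − (n+g+δ)·k gives f'(k) = n+g+δ, i.e. 0.28·k^(0.28−1) = 0.108, so k_gold = (0.28/0.108)^(1/0.72) ≈ 3.7552.
y_gold = 3.7552^0.28 ≈ 1.4484, c_gold = y_gold − 0.108·k_gold ≈ 1.0429.
Gain: Δc = 1.0429 − 0.9581 ≈ 0.0848.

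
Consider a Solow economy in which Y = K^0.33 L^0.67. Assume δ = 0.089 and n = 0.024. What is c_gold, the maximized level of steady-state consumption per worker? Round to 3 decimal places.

Break-even investment rate: n + δ = 0.024 + 0.089 = 0.113.
Maximizing c = f(k) − (n+δ)·k gives f'(k) = n+δ, i.e. 0.33·k^(0.33−1) = 0.113, so k_gold = (0.33/0.113)^(1/0.67) ≈ 4.9509.
y_gold = 4.9509^0.33 ≈ 1.6953.
c_gold = y_gold − (n+δ)·k_gold = 1.6953 − 0.113·4.9509 ≈ 1.1358.

c_gold ≈ 1.136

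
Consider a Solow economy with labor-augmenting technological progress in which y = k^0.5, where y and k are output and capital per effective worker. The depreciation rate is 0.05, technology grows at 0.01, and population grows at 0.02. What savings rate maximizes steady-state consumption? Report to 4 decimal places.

s_gold = 0.5000

Capital per effective worker breaks even when investment replaces (n + g + δ)·k; here n + g + δ = 0.08.
At the golden rule MPK = n+g+δ, and in any Cobb-Douglas steady state s = (n+g+δ)·k/y = MPK·k/y = capital's share 0.5.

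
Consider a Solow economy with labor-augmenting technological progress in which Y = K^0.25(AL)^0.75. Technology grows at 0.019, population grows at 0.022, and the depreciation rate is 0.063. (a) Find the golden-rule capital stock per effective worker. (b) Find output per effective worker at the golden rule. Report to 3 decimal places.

n + g + δ = 0.022 + 0.019 + 0.063 = 0.104.
Golden rule sets MPK = n+g+δ: 0.25·k^(0.25−1) = 0.104, so k_gold = (0.25/0.104)^(1/0.75) ≈ 3.2201.
y_gold = 3.2201^0.25 ≈ 1.3396.

(a) k_gold ≈ 3.220; (b) y_gold ≈ 1.340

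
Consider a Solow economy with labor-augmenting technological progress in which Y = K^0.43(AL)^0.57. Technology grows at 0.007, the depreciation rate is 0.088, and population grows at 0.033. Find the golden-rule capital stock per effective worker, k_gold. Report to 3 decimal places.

k_gold ≈ 8.380

The effective depreciation rate is n + g + δ = 0.033 + 0.007 + 0.088 = 0.128.
Setting f'(k) = n+g+δ gives 0.43·k^(0.43−1) = 0.128, hence k_gold = (0.43/0.128)^(1/0.57) ≈ 8.3803.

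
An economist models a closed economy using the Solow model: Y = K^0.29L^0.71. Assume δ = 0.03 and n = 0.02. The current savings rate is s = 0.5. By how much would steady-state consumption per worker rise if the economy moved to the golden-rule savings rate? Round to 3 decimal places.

Break-even investment rate: n + δ = 0.02 + 0.03 = 0.05.
Current steady state (s = 0.5): k* = (0.5/0.05)^(1/0.71) ≈ 25.6124, y* = 25.6124^0.29 ≈ 2.5612, c* = (1−0.5)·2.5612 ≈ 1.2806.
Setting f'(k) = n+δ gives 0.29·k^(0.29−1) = 0.05, hence k_gold = (0.29/0.05)^(1/0.71) ≈ 11.8919.
y_gold = 11.8919^0.29 ≈ 2.0503, c_gold = y_gold − 0.05·k_gold ≈ 1.4557.
Gain: Δc = 1.4557 − 1.2806 ≈ 0.1751.

Δc ≈ 0.175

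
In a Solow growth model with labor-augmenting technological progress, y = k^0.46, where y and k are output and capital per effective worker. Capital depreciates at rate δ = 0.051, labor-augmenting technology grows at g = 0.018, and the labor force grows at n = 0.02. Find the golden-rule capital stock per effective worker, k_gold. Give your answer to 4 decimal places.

k_gold ≈ 20.9436

n + g + δ = 0.02 + 0.018 + 0.051 = 0.089.
At the golden rule the marginal product of capital equals n+g+δ: 0.46·k^(0.46−1) = 0.089. Solving, k_gold = (0.46/0.089)^(1/0.54) ≈ 20.9436.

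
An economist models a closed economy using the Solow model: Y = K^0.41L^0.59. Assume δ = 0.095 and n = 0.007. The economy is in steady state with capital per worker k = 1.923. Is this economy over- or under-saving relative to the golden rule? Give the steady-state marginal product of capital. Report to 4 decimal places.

The effective depreciation rate is n + δ = 0.007 + 0.095 = 0.102.
MPK = 0.41·k^(0.41−1) = 0.41·1.923^(-0.59) ≈ 0.2788.
MPK > 0.102, so the economy is dynamically efficient (under-saving).

under-saving; MPK ≈ 0.2788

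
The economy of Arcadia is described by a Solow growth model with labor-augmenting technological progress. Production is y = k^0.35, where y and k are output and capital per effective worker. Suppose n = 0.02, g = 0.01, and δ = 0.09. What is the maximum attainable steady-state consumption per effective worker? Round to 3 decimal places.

c_gold ≈ 1.157

Capital per effective worker breaks even when investment replaces (n + g + δ)·k; here n + g + δ = 0.12.
At the golden rule the marginal product of capital equals n+g+δ: 0.35·k^(0.35−1) = 0.12. Solving, k_gold = (0.35/0.12)^(1/0.65) ≈ 5.1905.
y_gold = 5.1905^0.35 ≈ 1.7796.
c_gold = y_gold − (n+g+δ)·k_gold = 1.7796 − 0.12·5.1905 ≈ 1.1567.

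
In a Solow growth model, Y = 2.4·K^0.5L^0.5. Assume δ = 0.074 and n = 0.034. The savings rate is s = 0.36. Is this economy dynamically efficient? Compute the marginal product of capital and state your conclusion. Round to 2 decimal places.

dynamically efficient; MPK ≈ 0.15

Break-even investment rate: n + δ = 0.034 + 0.074 = 0.108.
Steady-state k*: s·A·k^0.5 = 0.108·k gives k* = (0.36·2.4/0.108)^(1/0.5) ≈ 64.0000.
MPK = 0.5·2.4·64.0000^(-0.5) ≈ 0.1500.
MPK > n+δ = 0.108, so the economy is dynamically efficient (under-saving).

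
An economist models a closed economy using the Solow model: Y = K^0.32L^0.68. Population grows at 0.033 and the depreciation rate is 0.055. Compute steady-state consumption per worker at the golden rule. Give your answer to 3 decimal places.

n + δ = 0.033 + 0.055 = 0.088.
Setting f'(k) = n+δ gives 0.32·k^(0.32−1) = 0.088, hence k_gold = (0.32/0.088)^(1/0.68) ≈ 6.6759.
y_gold = 6.6759^0.32 ≈ 1.8359.
c_gold = y_gold − (n+δ)·k_gold = 1.8359 − 0.088·6.6759 ≈ 1.2484.

c_gold ≈ 1.248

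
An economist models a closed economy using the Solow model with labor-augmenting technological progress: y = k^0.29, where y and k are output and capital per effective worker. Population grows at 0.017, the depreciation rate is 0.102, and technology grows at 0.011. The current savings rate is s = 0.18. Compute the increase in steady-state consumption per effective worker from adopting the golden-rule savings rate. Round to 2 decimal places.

Capital per effective worker breaks even when investment replaces (n + g + δ)·k; here n + g + δ = 0.13.
Current steady state (s = 0.18): k* = (0.18/0.13)^(1/0.71) ≈ 1.5814, y* = 1.5814^0.29 ≈ 1.1422, c* = (1−0.18)·1.1422 ≈ 0.9366.
Golden rule sets MPK = n+g+δ: 0.29·k^(0.29−1) = 0.13, so k_gold = (0.29/0.13)^(1/0.71) ≈ 3.0959.
y_gold = 3.0959^0.29 ≈ 1.3878, c_gold = y_gold − 0.13·k_gold ≈ 0.9853.
Gain: Δc = 0.9853 − 0.9366 ≈ 0.0488.

Δc ≈ 0.05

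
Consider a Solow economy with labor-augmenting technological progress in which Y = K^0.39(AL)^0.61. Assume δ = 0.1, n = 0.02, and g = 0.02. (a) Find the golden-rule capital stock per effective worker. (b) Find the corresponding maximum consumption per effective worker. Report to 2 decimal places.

(a) k_gold ≈ 5.36; (b) c_gold ≈ 1.17

The effective depreciation rate is n + g + δ = 0.02 + 0.02 + 0.1 = 0.14.
Setting f'(k) = n+g+δ gives 0.39·k^(0.39−1) = 0.14, hence k_gold = (0.39/0.14)^(1/0.61) ≈ 5.3630.
y_gold = 5.3630^0.39 ≈ 1.9252; c_gold = y_gold − 0.14·k_gold ≈ 1.1743.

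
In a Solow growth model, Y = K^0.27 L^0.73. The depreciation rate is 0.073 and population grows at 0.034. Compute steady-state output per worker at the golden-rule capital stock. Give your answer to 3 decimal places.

y_gold ≈ 1.408

The effective depreciation rate is n + δ = 0.034 + 0.073 = 0.107.
Maximizing c = f(k) − (n+δ)·k gives f'(k) = n+δ, i.e. 0.27·k^(0.27−1) = 0.107, so k_gold = (0.27/0.107)^(1/0.73) ≈ 3.5535.
Output: y_gold = k_gold^0.27 = 3.5535^0.27 ≈ 1.4082.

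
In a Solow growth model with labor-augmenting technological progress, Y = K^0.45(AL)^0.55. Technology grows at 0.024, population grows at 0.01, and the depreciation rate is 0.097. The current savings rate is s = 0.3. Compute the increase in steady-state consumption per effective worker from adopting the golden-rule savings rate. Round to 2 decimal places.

Δc ≈ 0.13

Break-even investment rate: n + g + δ = 0.01 + 0.024 + 0.097 = 0.131.
Current steady state (s = 0.3): k* = (0.3/0.131)^(1/0.55) ≈ 4.5110, y* = 4.5110^0.45 ≈ 1.9698, c* = (1−0.3)·1.9698 ≈ 1.3789.
At the golden rule the marginal product of capital equals n+g+δ: 0.45·k^(0.45−1) = 0.131. Solving, k_gold = (0.45/0.131)^(1/0.55) ≈ 9.4284.
y_gold = 9.4284^0.45 ≈ 2.7447, c_gold = y_gold − 0.131·k_gold ≈ 1.5096.
Gain: Δc = 1.5096 − 1.3789 ≈ 0.1307.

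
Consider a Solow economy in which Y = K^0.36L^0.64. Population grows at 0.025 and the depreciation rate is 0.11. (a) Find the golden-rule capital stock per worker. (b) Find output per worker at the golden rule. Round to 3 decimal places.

(a) k_gold ≈ 4.630; (b) y_gold ≈ 1.736

n + δ = 0.025 + 0.11 = 0.135.
At the golden rule the marginal product of capital equals n+δ: 0.36·k^(0.36−1) = 0.135. Solving, k_gold = (0.36/0.135)^(1/0.64) ≈ 4.6299.
y_gold = 4.6299^0.36 ≈ 1.7362.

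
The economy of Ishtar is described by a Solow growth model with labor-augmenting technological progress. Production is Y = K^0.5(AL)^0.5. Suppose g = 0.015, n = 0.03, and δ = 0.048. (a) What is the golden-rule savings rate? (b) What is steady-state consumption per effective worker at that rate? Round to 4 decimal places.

n + g + δ = 0.03 + 0.015 + 0.048 = 0.093.
For Cobb-Douglas, s_gold equals capital's share: s_gold = 0.5.
Setting f'(k) = n+g+δ gives 0.5·k^(0.5−1) = 0.093, hence k_gold = (0.5/0.093)^(1/0.5) ≈ 28.9051.
y_gold = 28.9051^0.5 ≈ 5.3763; c_gold = (1−0.5)·y_gold ≈ 2.6882.

(a) s_gold = 0.5000; (b) c_gold ≈ 2.6882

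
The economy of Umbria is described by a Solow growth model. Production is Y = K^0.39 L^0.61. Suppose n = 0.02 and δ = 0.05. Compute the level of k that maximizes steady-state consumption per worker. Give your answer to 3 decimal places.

Break-even investment rate: n + δ = 0.02 + 0.05 = 0.07.
Setting f'(k) = n+δ gives 0.39·k^(0.39−1) = 0.07, hence k_gold = (0.39/0.07)^(1/0.61) ≈ 16.7069.

k_gold ≈ 16.707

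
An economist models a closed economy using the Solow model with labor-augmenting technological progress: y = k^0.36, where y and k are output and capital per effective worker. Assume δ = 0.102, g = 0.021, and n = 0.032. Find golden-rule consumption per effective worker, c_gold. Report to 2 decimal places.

c_gold ≈ 1.03

Capital per effective worker breaks even when investment replaces (n + g + δ)·k; here n + g + δ = 0.155.
At the golden rule the marginal product of capital equals n+g+δ: 0.36·k^(0.36−1) = 0.155. Solving, k_gold = (0.36/0.155)^(1/0.64) ≈ 3.7310.
y_gold = 3.7310^0.36 ≈ 1.6064.
c_gold = y_gold − (n+g+δ)·k_gold = 1.6064 − 0.155·3.7310 ≈ 1.0281.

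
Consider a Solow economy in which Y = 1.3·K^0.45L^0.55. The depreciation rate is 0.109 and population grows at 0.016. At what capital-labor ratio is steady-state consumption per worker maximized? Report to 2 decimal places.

k_gold ≈ 16.54

Break-even investment rate: n + δ = 0.016 + 0.109 = 0.125.
At the golden rule the marginal product of capital equals n+δ: 0.45·1.3·k^(0.45−1) = 0.125. Solving, k_gold = (0.45·1.3/0.125)^(1/0.55) ≈ 16.5436.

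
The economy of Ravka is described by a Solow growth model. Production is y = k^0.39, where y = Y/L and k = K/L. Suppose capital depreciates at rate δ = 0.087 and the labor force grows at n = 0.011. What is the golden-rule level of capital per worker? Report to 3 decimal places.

Capital per worker breaks even when investment replaces (n + δ)·k; here n + δ = 0.098.
Golden rule sets MPK = n+δ: 0.39·k^(0.39−1) = 0.098, so k_gold = (0.39/0.098)^(1/0.61) ≈ 9.6237.

k_gold ≈ 9.624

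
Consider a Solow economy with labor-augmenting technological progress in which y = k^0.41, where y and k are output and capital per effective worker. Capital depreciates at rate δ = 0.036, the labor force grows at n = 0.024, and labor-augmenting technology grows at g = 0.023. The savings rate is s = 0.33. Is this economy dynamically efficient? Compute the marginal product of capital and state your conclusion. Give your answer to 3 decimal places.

Break-even investment rate: n + g + δ = 0.024 + 0.023 + 0.036 = 0.083.
Steady-state k*: s·k^0.41 = 0.083·k gives k* = (0.33/0.083)^(1/0.59) ≈ 10.3751.
MPK = 0.41·10.3751^(-0.59) ≈ 0.1031.
MPK > n+g+δ = 0.083, so the economy is dynamically efficient (under-saving).

dynamically efficient; MPK ≈ 0.103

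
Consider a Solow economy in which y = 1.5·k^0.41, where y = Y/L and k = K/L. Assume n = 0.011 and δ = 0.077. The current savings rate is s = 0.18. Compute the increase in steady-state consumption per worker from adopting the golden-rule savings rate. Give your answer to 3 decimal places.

Δc ≈ 0.737

The effective depreciation rate is n + δ = 0.011 + 0.077 = 0.088.
Current steady state (s = 0.18): k* = (0.18·1.5/0.088)^(1/0.59) ≈ 6.6869, y* = 1.5·6.6869^0.41 ≈ 3.2691, c* = (1−0.18)·3.2691 ≈ 2.6807.
At the golden rule the marginal product of capital equals n+δ: 0.41·1.5·k^(0.41−1) = 0.088. Solving, k_gold = (0.41·1.5/0.088)^(1/0.59) ≈ 26.9882.
y_gold = 1.5·26.9882^0.41 ≈ 5.7926, c_gold = y_gold − 0.088·k_gold ≈ 3.4176.
Gain: Δc = 3.4176 − 2.6807 ≈ 0.7369.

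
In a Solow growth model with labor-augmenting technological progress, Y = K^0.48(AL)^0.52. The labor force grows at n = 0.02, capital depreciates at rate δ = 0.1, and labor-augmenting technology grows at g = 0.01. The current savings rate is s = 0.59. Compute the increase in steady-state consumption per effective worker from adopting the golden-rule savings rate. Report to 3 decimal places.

Capital per effective worker breaks even when investment replaces (n + g + δ)·k; here n + g + δ = 0.13.
Current steady state (s = 0.59): k* = (0.59/0.13)^(1/0.52) ≈ 18.3352, y* = 18.3352^0.48 ≈ 4.0400, c* = (1−0.59)·4.0400 ≈ 1.6564.
Setting f'(k) = n+g+δ gives 0.48·k^(0.48−1) = 0.13, hence k_gold = (0.48/0.13)^(1/0.52) ≈ 12.3298.
y_gold = 12.3298^0.48 ≈ 3.3393, c_gold = y_gold − 0.13·k_gold ≈ 1.7365.
Gain: Δc = 1.7365 − 1.6564 ≈ 0.0801.

Δc ≈ 0.080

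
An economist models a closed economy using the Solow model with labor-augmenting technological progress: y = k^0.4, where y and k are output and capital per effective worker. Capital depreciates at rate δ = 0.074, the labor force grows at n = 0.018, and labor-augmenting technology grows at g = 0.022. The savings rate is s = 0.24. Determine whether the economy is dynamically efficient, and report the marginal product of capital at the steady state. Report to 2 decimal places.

Break-even investment rate: n + g + δ = 0.018 + 0.022 + 0.074 = 0.114.
Steady-state k*: s·k^0.4 = 0.114·k gives k* = (0.24/0.114)^(1/0.6) ≈ 3.4582.
MPK = 0.4·3.4582^(-0.6) ≈ 0.1900.
MPK > n+g+δ = 0.114, so the economy is dynamically efficient (under-saving).

dynamically efficient; MPK ≈ 0.19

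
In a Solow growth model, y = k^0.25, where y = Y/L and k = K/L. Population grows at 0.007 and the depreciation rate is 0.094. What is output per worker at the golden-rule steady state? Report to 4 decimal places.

The effective depreciation rate is n + δ = 0.007 + 0.094 = 0.101.
At the golden rule the marginal product of capital equals n+δ: 0.25·k^(0.25−1) = 0.101. Solving, k_gold = (0.25/0.101)^(1/0.75) ≈ 3.3483.
Output: y_gold = k_gold^0.25 = 3.3483^0.25 ≈ 1.3527.

y_gold ≈ 1.3527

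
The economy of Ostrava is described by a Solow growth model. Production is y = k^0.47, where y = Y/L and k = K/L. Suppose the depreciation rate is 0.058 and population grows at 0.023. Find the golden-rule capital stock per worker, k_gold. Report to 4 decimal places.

k_gold ≈ 27.5917

The effective depreciation rate is n + δ = 0.023 + 0.058 = 0.081.
Maximizing c = f(k) − (n+δ)·k gives f'(k) = n+δ, i.e. 0.47·k^(0.47−1) = 0.081, so k_gold = (0.47/0.081)^(1/0.53) ≈ 27.5917.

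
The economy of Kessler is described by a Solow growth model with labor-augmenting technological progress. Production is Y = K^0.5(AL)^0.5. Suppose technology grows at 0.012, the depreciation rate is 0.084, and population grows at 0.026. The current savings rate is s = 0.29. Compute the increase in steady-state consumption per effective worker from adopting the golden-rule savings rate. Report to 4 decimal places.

Δc ≈ 0.3615

Capital per effective worker breaks even when investment replaces (n + g + δ)·k; here n + g + δ = 0.122.
Current steady state (s = 0.29): k* = (0.29/0.122)^(1/0.5) ≈ 5.6504, y* = 5.6504^0.5 ≈ 2.3770, c* = (1−0.29)·2.3770 ≈ 1.6877.
Golden rule sets MPK = n+g+δ: 0.5·k^(0.5−1) = 0.122, so k_gold = (0.5/0.122)^(1/0.5) ≈ 16.7966.
y_gold = 16.7966^0.5 ≈ 4.0984, c_gold = y_gold − 0.122·k_gold ≈ 2.0492.
Gain: Δc = 2.0492 − 1.6877 ≈ 0.3615.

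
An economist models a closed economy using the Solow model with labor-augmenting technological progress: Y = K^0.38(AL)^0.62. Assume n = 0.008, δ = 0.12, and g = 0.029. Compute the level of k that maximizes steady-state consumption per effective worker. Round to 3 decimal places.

k_gold ≈ 4.161

Break-even investment rate: n + g + δ = 0.008 + 0.029 + 0.12 = 0.157.
Maximizing c = f(k) − (n+g+δ)·k gives f'(k) = n+g+δ, i.e. 0.38·k^(0.38−1) = 0.157, so k_gold = (0.38/0.157)^(1/0.62) ≈ 4.1607.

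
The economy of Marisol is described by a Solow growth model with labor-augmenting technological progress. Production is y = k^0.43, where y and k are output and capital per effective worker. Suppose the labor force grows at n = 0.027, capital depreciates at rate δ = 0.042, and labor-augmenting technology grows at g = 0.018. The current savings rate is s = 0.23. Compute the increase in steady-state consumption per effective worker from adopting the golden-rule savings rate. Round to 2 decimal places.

Capital per effective worker breaks even when investment replaces (n + g + δ)·k; here n + g + δ = 0.087.
Current steady state (s = 0.23): k* = (0.23/0.087)^(1/0.57) ≈ 5.5045, y* = 5.5045^0.43 ≈ 2.0821, c* = (1−0.23)·2.0821 ≈ 1.6032.
Golden rule sets MPK = n+g+δ: 0.43·k^(0.43−1) = 0.087, so k_gold = (0.43/0.087)^(1/0.57) ≈ 16.4989.
y_gold = 16.4989^0.43 ≈ 3.3381, c_gold = y_gold − 0.087·k_gold ≈ 1.9027.
Gain: Δc = 1.9027 − 1.6032 ≈ 0.2995.

Δc ≈ 0.30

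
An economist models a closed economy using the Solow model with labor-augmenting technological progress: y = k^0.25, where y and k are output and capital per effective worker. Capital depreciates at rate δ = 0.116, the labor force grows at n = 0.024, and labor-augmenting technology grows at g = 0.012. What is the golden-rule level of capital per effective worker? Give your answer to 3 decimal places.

Capital per effective worker breaks even when investment replaces (n + g + δ)·k; here n + g + δ = 0.152.
Maximizing c = f(k) − (n+g+δ)·k gives f'(k) = n+g+δ, i.e. 0.25·k^(0.25−1) = 0.152, so k_gold = (0.25/0.152)^(1/0.75) ≈ 1.9415.

k_gold ≈ 1.941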